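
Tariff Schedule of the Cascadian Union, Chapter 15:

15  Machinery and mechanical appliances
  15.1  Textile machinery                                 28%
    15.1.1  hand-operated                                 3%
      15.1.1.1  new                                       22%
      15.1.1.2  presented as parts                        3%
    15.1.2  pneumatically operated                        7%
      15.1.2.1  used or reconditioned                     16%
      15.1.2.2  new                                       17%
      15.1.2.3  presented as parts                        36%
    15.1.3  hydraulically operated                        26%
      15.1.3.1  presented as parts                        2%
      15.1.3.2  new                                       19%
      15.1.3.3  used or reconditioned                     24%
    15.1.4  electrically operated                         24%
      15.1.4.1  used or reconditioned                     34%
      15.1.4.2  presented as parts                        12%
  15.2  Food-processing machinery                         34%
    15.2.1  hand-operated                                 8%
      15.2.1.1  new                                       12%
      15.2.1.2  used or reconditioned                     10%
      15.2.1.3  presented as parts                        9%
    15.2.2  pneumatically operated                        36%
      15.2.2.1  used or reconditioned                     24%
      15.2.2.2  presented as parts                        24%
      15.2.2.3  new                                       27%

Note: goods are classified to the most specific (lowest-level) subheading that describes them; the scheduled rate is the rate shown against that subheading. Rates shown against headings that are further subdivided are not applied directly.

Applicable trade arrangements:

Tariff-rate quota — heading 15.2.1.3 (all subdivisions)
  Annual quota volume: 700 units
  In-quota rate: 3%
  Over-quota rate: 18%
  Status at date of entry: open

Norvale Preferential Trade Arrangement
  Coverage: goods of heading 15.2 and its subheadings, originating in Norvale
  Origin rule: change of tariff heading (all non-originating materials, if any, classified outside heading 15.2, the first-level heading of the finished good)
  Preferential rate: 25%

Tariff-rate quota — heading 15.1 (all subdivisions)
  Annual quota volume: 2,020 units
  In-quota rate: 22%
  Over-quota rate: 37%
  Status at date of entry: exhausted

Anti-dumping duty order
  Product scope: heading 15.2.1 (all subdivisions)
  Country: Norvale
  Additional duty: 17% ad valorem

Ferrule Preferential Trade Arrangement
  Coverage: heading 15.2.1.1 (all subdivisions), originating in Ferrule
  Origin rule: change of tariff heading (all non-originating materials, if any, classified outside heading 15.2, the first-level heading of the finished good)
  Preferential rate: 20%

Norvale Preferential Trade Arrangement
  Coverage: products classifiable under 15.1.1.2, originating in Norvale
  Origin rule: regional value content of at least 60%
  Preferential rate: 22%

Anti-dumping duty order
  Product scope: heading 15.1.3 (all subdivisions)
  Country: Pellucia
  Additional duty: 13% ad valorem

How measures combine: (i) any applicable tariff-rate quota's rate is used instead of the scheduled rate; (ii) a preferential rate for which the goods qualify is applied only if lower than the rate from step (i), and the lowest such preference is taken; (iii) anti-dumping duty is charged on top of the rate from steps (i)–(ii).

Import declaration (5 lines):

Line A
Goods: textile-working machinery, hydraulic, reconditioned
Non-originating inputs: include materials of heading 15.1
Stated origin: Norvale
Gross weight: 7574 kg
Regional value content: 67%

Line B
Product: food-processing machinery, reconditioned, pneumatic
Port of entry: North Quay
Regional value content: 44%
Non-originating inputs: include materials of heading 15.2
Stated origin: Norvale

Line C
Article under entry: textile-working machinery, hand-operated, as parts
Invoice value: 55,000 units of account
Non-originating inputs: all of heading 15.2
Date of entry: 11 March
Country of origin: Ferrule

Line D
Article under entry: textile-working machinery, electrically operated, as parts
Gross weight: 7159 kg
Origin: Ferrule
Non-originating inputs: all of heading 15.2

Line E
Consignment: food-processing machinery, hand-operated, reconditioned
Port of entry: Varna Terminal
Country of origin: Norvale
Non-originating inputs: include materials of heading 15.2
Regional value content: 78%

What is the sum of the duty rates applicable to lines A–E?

162%

Line A: textile-working → 15.1; hydraulic → 15.1.3; reconditioned → 15.1.3.3. Scheduled 24%. quota on 15.1 exhausted → over-quota 37%; Norvale agreement on 15.2: 15.1.3.3 not covered; Norvale agreement on 15.1.1.2: 15.1.3.3 not covered. → 37%.
Line B: food-processing → 15.2; pneumatic → 15.2.2; reconditioned → 15.2.2.1. Scheduled 24%. Norvale agreement on 15.2: CTH not met; Norvale agreement on 15.1.1.2: 15.2.2.1 not covered. → 24%.
Line C: textile-working → 15.1; hand-operated → 15.1.1; as parts → 15.1.1.2. Scheduled 3%. quota on 15.1 exhausted → over-quota 37%; Ferrule agreement on 15.2.1.1: 15.1.1.2 not covered. → 37%.
Line D: textile-working → 15.1; electrically operated → 15.1.4; as parts → 15.1.4.2. Scheduled 12%. quota on 15.1 exhausted → over-quota 37%; Ferrule agreement on 15.2.1.1: 15.1.4.2 not covered. → 37%.
Line E: food-processing → 15.2; hand-operated → 15.2.1; reconditioned → 15.2.1.2. Scheduled 10%. Norvale agreement on 15.2: CTH not met; Norvale agreement on 15.1.1.2: 15.2.1.2 not covered; anti-dumping (Norvale, 15.2.1): +17%; total 10% + 17% = 27%. → 27%.
Sum: 37% + 24% + 37% + 37% + 27% = 162%.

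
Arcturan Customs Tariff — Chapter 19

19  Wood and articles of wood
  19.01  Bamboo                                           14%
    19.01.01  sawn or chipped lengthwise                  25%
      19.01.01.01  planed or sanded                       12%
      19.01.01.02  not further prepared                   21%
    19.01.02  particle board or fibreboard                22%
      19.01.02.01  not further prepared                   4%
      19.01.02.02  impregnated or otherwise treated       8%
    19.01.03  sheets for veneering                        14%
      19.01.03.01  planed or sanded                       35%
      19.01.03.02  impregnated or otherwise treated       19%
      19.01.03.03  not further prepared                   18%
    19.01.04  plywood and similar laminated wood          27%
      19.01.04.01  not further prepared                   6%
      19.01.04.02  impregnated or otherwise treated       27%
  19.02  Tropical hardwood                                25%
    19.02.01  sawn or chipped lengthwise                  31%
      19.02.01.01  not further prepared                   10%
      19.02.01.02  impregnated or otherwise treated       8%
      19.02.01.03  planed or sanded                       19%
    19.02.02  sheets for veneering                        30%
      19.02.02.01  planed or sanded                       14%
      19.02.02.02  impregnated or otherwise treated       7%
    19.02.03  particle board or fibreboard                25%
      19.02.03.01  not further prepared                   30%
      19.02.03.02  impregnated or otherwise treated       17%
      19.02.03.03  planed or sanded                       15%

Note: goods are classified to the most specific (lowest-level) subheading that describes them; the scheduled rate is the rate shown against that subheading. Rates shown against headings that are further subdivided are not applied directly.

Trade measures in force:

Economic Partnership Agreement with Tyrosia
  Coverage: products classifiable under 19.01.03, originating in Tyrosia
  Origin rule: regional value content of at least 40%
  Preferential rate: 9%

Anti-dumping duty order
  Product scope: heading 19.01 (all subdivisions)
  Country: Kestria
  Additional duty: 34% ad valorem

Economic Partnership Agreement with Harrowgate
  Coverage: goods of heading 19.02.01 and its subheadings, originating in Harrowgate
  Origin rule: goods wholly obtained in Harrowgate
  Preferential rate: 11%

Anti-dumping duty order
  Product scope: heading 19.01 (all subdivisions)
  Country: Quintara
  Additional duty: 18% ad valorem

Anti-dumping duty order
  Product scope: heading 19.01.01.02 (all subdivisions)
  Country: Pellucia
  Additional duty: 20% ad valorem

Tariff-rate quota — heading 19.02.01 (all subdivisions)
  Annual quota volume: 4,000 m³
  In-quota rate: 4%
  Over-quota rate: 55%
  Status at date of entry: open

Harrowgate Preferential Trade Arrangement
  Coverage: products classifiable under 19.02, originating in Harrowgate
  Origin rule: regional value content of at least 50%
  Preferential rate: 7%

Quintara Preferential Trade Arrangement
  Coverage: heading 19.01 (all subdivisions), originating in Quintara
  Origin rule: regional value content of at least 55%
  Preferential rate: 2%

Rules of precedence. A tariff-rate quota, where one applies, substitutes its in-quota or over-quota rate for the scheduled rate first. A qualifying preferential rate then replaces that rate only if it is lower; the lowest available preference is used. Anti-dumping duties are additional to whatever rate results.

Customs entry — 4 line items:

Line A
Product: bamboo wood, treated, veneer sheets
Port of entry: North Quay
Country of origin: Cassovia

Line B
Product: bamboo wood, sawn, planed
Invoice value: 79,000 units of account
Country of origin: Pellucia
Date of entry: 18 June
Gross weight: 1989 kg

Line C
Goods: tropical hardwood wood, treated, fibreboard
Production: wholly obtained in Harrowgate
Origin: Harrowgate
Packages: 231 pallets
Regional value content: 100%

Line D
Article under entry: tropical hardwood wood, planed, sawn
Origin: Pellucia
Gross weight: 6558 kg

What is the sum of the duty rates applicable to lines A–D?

42%

Line A: bamboo → 19.01; veneer sheets → 19.01.03; treated → 19.01.03.02. Scheduled 19%. No special measure applies. → 19%.
Line B: bamboo → 19.01; sawn → 19.01.01; planed → 19.01.01.01. Scheduled 12%. No special measure applies. → 12%.
Line C: tropical hardwood → 19.02; fibreboard → 19.02.03; treated → 19.02.03.02. Scheduled 17%. Harrowgate agreement on 19.02.01: 19.02.03.02 not covered; Harrowgate agreement on 19.02: RVC ≥ 50% → 7% available; preferential 7%. → 7%.
Line D: tropical hardwood → 19.02; sawn → 19.02.01; planed → 19.02.01.03. Scheduled 19%. quota on 19.02.01 open → in-quota 4%. → 4%.
Sum: 19% + 12% + 7% + 4% = 42%.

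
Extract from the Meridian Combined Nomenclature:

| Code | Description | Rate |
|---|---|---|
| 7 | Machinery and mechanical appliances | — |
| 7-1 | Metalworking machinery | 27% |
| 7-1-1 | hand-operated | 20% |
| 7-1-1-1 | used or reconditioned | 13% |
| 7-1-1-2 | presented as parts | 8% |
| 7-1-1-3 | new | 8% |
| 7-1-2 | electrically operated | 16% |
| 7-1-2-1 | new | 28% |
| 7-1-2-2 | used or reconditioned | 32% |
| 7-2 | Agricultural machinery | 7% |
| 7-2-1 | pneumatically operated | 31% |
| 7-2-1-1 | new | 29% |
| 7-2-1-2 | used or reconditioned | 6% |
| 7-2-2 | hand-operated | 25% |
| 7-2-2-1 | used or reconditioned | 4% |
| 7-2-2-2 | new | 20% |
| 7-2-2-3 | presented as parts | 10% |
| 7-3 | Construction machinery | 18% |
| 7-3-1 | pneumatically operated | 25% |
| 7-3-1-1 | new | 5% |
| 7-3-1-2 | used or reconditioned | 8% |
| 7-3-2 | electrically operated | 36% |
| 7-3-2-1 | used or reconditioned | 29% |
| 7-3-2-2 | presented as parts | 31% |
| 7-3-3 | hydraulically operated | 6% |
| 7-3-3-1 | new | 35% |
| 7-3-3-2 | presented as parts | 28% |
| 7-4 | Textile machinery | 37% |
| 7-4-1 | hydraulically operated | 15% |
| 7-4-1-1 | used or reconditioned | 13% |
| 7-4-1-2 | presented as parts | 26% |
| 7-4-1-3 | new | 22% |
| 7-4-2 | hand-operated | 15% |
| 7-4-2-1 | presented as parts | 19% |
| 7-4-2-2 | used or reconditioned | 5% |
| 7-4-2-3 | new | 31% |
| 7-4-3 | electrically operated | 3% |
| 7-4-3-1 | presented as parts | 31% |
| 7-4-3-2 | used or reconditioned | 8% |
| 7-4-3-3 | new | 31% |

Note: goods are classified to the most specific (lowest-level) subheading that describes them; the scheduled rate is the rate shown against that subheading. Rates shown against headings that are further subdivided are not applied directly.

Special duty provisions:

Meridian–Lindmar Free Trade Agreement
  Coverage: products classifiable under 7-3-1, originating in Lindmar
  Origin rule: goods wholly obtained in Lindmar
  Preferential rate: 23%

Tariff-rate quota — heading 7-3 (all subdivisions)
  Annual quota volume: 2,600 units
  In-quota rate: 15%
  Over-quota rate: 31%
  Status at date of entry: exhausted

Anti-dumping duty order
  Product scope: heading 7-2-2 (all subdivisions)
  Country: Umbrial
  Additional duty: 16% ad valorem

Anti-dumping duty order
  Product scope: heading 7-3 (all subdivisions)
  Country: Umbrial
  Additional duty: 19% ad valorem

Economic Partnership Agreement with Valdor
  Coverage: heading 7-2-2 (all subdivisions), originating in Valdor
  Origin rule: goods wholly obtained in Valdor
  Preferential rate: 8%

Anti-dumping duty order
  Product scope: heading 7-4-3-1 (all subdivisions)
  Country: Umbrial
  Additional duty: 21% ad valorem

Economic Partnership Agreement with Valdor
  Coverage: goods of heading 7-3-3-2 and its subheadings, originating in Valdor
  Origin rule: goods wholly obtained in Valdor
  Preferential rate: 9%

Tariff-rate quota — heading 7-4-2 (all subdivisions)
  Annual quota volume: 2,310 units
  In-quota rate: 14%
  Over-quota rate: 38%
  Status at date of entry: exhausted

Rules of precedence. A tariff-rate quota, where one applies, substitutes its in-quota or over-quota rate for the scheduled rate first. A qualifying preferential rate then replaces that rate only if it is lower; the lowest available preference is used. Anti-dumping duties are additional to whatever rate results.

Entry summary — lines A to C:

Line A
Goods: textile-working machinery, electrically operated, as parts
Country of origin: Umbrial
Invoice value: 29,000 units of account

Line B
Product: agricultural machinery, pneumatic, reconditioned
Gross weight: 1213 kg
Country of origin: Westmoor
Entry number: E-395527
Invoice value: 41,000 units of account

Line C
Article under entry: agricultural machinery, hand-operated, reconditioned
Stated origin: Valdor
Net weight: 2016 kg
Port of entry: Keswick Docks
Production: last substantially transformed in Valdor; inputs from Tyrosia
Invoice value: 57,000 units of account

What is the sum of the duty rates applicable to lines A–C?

62%

Line A: textile-working → 7-4; electrically operated → 7-4-3; as parts → 7-4-3-1. Scheduled 31%. anti-dumping (Umbrial, 7-4-3-1): +21%; total 31% + 21% = 52%. → 52%.
Line B: agricultural → 7-2; pneumatic → 7-2-1; reconditioned → 7-2-1-2. Scheduled 6%. No special measure applies. → 6%.
Line C: agricultural → 7-2; hand-operated → 7-2-2; reconditioned → 7-2-2-1. Scheduled 4%. Valdor agreement on 7-2-2: not wholly obtained; Valdor agreement on 7-3-3-2: 7-2-2-1 not covered. → 4%.
Sum: 52% + 6% + 4% = 62%.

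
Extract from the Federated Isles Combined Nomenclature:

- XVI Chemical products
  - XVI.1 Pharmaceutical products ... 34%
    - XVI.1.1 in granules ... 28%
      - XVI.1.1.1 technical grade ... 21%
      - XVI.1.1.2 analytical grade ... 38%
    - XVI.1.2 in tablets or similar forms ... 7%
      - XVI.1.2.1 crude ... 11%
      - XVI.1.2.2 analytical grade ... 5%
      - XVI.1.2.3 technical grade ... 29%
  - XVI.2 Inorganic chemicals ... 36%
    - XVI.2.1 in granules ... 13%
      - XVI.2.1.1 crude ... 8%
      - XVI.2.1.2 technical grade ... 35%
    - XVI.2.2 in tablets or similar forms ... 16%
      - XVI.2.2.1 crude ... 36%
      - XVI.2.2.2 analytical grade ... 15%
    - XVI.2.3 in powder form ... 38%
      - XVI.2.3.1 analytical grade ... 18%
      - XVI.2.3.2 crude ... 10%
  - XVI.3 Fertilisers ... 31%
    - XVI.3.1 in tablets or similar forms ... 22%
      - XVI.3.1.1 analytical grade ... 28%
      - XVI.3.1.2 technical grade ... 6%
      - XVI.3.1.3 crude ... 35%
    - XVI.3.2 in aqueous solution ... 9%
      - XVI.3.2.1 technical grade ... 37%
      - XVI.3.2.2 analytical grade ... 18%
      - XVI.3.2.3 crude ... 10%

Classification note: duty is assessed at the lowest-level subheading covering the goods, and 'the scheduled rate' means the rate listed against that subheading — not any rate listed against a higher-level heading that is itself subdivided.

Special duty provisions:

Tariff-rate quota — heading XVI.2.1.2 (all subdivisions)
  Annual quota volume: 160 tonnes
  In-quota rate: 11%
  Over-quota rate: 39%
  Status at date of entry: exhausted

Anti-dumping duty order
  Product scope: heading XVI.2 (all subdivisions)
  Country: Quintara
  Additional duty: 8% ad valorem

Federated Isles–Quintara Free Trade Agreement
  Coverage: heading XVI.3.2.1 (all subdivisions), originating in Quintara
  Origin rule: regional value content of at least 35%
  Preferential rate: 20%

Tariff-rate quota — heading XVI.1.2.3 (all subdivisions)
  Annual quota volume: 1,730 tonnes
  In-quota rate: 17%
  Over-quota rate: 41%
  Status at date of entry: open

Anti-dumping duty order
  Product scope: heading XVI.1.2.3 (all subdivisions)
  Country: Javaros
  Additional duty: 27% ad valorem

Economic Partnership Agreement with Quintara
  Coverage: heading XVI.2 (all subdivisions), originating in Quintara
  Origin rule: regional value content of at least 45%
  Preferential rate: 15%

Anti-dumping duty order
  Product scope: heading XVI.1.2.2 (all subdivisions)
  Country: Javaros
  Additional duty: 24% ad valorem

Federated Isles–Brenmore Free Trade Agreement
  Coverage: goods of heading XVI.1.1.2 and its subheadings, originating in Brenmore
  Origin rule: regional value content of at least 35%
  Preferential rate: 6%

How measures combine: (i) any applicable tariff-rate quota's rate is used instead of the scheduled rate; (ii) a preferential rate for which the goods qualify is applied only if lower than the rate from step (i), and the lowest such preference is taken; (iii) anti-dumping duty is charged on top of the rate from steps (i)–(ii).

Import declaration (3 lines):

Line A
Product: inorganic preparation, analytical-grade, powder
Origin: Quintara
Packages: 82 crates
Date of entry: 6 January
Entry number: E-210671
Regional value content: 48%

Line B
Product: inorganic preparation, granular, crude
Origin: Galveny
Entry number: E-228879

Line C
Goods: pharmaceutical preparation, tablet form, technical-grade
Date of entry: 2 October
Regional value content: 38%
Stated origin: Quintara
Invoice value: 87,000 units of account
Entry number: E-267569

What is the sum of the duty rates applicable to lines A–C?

Line A: inorganic → XVI.2; powder → XVI.2.3; analytical-grade → XVI.2.3.1. Scheduled 18%. Quintara agreement on XVI.3.2.1: XVI.2.3.1 not covered; Quintara agreement on XVI.2: RVC ≥ 45% → 15% available; preferential 15%; anti-dumping (Quintara, XVI.2): +8%; total 15% + 8% = 23%. → 23%.
Line B: inorganic → XVI.2; granular → XVI.2.1; crude → XVI.2.1.1. Scheduled 8%. No special measure applies. → 8%.
Line C: pharmaceutical → XVI.1; tablet form → XVI.1.2; technical-grade → XVI.1.2.3. Scheduled 29%. quota on XVI.1.2.3 open → in-quota 17%; Quintara agreement on XVI.3.2.1: XVI.1.2.3 not covered; Quintara agreement on XVI.2: XVI.1.2.3 not covered. → 17%.
Sum: 23% + 8% + 17% = 48%.

48%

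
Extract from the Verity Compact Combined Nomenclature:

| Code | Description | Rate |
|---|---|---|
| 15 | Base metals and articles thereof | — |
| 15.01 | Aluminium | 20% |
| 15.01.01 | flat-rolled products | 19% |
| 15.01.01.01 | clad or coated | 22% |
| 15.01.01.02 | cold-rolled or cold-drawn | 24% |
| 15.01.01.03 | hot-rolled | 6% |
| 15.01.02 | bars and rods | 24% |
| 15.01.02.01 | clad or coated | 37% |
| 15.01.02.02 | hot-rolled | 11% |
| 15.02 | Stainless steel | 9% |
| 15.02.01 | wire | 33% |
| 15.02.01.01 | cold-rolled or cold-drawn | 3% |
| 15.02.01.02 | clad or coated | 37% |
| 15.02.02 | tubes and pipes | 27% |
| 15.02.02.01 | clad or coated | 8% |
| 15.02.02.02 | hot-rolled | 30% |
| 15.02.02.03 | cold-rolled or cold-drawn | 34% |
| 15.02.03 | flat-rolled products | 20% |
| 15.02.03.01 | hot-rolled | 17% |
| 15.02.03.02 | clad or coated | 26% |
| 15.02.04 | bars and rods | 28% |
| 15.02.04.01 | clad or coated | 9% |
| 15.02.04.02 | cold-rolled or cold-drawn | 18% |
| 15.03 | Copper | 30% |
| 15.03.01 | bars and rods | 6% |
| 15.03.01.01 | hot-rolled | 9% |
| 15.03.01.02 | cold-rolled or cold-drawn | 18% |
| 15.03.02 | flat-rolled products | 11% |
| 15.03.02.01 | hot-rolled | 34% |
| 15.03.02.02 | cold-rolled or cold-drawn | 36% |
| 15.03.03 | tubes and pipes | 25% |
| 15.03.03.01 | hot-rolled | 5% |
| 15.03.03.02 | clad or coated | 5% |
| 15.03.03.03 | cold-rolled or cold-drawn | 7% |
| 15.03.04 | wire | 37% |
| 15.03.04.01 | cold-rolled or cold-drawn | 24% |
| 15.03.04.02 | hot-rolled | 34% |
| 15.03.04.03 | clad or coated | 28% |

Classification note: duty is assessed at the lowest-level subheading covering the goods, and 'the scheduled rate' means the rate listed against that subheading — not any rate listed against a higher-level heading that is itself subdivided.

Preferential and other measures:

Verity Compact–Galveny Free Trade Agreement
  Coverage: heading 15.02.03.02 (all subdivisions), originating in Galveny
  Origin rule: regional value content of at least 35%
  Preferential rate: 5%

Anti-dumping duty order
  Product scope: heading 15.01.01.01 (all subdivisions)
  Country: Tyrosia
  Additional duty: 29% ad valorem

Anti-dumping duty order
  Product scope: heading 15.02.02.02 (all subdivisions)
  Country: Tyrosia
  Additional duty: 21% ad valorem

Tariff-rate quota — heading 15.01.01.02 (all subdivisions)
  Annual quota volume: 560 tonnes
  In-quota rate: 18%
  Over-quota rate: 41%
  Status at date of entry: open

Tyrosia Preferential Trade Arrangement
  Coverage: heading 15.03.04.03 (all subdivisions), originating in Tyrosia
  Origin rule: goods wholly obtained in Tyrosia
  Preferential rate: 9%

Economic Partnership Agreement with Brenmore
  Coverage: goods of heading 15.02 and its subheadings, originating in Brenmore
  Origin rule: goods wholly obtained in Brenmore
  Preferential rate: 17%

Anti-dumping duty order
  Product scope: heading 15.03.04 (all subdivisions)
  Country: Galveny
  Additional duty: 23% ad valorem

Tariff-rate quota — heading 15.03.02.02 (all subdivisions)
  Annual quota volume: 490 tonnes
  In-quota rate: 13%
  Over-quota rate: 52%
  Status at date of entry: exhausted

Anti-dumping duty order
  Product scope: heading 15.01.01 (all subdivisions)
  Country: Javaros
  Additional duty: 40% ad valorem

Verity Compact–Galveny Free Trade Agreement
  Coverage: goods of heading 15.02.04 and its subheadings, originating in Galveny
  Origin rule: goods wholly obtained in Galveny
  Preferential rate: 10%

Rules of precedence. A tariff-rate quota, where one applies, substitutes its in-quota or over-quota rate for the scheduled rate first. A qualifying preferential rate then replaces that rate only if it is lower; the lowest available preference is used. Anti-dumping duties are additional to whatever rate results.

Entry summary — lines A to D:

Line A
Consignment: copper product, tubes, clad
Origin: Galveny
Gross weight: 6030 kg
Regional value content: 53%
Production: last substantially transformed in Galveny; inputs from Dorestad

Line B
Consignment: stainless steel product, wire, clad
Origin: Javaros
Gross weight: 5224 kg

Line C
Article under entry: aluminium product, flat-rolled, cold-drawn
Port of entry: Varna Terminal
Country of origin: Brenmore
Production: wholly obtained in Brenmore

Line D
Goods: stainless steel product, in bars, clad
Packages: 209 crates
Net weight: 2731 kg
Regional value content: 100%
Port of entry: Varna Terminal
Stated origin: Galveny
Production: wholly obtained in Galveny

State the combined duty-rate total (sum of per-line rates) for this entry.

Line A: copper → 15.03; tubes → 15.03.03; clad → 15.03.03.02. Scheduled 5%. Galveny agreement on 15.02.03.02: 15.03.03.02 not covered; Galveny agreement on 15.02.04: 15.03.03.02 not covered. → 5%.
Line B: stainless steel → 15.02; wire → 15.02.01; clad → 15.02.01.02. Scheduled 37%. No special measure applies. → 37%.
Line C: aluminium → 15.01; flat-rolled → 15.01.01; cold-drawn → 15.01.01.02. Scheduled 24%. quota on 15.01.01.02 open → in-quota 18%; Brenmore agreement on 15.02: 15.01.01.02 not covered. → 18%.
Line D: stainless steel → 15.02; in bars → 15.02.04; clad → 15.02.04.01. Scheduled 9%. Galveny agreement on 15.02.03.02: 15.02.04.01 not covered; Galveny agreement on 15.02.04: wholly obtained → 10% available; preference 10% not lower than 9% → no reduction. → 9%.
Sum: 5% + 37% + 18% + 9% = 69%.

69%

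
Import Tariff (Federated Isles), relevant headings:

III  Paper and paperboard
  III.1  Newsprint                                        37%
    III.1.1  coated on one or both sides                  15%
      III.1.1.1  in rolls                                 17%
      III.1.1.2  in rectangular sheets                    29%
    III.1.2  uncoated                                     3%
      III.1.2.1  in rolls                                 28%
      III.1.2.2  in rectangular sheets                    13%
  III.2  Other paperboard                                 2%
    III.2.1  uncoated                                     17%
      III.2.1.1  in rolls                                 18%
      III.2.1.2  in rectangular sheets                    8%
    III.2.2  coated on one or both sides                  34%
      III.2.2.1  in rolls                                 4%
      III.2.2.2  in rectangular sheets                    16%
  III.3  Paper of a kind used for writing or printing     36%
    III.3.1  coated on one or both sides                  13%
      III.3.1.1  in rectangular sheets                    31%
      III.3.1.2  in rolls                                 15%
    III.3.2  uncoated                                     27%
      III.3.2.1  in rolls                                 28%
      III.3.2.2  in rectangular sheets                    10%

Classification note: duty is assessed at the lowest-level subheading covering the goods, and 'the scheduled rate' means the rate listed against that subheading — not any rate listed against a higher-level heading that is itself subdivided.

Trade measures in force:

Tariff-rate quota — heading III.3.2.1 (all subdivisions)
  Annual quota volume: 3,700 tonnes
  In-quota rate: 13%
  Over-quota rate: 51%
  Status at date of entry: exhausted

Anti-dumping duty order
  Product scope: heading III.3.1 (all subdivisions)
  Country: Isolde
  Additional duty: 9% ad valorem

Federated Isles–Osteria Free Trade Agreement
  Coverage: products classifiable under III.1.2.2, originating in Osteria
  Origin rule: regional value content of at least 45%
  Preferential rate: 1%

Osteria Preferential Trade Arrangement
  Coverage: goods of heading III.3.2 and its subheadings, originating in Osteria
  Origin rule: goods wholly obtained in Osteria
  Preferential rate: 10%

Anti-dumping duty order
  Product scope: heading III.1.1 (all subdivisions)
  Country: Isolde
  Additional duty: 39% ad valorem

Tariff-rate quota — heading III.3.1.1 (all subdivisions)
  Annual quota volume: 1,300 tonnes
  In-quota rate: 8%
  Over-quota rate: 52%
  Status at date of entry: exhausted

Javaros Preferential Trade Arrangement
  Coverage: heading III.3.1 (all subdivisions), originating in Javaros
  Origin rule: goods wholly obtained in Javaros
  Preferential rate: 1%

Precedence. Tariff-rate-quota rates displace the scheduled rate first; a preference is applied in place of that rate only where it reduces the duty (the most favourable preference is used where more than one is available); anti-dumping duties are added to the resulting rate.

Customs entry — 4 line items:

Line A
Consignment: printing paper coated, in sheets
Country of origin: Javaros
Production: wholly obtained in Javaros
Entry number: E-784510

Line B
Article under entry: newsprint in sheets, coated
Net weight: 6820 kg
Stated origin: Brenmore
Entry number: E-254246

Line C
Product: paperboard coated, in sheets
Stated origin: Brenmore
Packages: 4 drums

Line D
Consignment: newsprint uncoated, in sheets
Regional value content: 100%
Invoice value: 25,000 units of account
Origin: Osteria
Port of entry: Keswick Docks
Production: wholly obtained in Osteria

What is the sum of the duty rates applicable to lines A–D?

Line A: printing paper → III.3; coated → III.3.1; in sheets → III.3.1.1. Scheduled 31%. quota on III.3.1.1 exhausted → over-quota 52%; Javaros agreement on III.3.1: wholly obtained → 1% available; preferential 1%. → 1%.
Line B: newsprint → III.1; coated → III.1.1; in sheets → III.1.1.2. Scheduled 29%. No special measure applies. → 29%.
Line C: paperboard → III.2; coated → III.2.2; in sheets → III.2.2.2. Scheduled 16%. No special measure applies. → 16%.
Line D: newsprint → III.1; uncoated → III.1.2; in sheets → III.1.2.2. Scheduled 13%. Osteria agreement on III.1.2.2: RVC ≥ 45% → 1% available; Osteria agreement on III.3.2: III.1.2.2 not covered; preferential 1%. → 1%.
Sum: 1% + 29% + 16% + 1% = 47%.

47%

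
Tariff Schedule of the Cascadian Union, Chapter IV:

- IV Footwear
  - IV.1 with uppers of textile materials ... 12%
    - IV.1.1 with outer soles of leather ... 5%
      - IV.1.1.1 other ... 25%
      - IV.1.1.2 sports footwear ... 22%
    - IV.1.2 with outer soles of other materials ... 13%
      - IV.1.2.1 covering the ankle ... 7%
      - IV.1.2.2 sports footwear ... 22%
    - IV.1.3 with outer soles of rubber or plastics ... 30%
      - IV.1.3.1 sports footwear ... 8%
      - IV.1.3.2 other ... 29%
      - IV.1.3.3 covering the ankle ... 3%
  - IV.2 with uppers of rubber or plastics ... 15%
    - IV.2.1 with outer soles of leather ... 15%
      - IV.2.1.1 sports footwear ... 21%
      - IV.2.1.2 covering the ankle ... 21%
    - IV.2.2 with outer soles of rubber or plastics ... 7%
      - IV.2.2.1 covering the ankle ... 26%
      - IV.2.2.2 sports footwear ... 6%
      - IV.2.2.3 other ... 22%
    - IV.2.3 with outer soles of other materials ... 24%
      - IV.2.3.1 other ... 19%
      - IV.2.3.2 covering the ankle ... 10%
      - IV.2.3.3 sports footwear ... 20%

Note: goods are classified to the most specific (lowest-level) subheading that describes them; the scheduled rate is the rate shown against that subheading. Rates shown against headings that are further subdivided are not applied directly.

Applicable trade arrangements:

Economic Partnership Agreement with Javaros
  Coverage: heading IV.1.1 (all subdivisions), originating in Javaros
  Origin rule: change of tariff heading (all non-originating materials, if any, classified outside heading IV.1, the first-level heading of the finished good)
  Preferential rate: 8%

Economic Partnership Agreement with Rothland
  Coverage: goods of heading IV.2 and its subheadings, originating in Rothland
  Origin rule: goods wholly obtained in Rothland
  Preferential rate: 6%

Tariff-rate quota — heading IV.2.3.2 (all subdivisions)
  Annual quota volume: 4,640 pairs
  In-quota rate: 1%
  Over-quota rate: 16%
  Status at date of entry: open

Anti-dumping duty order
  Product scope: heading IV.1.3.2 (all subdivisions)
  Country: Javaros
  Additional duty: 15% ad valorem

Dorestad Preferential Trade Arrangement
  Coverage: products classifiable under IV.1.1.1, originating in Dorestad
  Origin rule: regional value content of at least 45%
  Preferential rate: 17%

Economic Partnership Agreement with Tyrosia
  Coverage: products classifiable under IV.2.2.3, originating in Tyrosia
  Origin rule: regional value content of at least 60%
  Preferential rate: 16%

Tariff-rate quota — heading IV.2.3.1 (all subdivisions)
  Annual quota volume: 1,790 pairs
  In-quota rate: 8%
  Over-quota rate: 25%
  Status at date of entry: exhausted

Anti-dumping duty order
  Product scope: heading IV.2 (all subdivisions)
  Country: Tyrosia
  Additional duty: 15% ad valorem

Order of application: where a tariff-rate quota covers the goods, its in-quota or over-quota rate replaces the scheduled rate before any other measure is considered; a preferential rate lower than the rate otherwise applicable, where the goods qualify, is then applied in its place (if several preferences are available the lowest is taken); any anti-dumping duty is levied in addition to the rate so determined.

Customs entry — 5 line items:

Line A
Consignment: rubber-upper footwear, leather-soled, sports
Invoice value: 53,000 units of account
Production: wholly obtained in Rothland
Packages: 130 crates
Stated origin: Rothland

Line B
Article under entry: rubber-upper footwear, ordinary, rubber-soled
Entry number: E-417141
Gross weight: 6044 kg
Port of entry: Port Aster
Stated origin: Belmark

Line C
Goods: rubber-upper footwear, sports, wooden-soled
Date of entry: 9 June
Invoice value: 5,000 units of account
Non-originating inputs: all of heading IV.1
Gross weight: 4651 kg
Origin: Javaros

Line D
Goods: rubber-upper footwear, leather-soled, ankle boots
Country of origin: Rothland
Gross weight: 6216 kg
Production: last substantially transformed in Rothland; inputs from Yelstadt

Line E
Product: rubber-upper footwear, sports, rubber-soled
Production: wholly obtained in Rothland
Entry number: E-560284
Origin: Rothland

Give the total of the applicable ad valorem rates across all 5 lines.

Line A: rubber-upper → IV.2; leather-soled → IV.2.1; sports → IV.2.1.1. Scheduled 21%. Rothland agreement on IV.2: wholly obtained → 6% available; preferential 6%. → 6%.
Line B: rubber-upper → IV.2; rubber-soled → IV.2.2; ordinary → IV.2.2.3. Scheduled 22%. No special measure applies. → 22%.
Line C: rubber-upper → IV.2; wooden-soled → IV.2.3; sports → IV.2.3.3. Scheduled 20%. Javaros agreement on IV.1.1: IV.2.3.3 not covered. → 20%.
Line D: rubber-upper → IV.2; leather-soled → IV.2.1; ankle boots → IV.2.1.2. Scheduled 21%. Rothland agreement on IV.2: not wholly obtained. → 21%.
Line E: rubber-upper → IV.2; rubber-soled → IV.2.2; sports → IV.2.2.2. Scheduled 6%. Rothland agreement on IV.2: wholly obtained → 6% available; preference 6% not lower than 6% → no reduction. → 6%.
Sum: 6% + 22% + 20% + 21% + 6% = 75%.

75%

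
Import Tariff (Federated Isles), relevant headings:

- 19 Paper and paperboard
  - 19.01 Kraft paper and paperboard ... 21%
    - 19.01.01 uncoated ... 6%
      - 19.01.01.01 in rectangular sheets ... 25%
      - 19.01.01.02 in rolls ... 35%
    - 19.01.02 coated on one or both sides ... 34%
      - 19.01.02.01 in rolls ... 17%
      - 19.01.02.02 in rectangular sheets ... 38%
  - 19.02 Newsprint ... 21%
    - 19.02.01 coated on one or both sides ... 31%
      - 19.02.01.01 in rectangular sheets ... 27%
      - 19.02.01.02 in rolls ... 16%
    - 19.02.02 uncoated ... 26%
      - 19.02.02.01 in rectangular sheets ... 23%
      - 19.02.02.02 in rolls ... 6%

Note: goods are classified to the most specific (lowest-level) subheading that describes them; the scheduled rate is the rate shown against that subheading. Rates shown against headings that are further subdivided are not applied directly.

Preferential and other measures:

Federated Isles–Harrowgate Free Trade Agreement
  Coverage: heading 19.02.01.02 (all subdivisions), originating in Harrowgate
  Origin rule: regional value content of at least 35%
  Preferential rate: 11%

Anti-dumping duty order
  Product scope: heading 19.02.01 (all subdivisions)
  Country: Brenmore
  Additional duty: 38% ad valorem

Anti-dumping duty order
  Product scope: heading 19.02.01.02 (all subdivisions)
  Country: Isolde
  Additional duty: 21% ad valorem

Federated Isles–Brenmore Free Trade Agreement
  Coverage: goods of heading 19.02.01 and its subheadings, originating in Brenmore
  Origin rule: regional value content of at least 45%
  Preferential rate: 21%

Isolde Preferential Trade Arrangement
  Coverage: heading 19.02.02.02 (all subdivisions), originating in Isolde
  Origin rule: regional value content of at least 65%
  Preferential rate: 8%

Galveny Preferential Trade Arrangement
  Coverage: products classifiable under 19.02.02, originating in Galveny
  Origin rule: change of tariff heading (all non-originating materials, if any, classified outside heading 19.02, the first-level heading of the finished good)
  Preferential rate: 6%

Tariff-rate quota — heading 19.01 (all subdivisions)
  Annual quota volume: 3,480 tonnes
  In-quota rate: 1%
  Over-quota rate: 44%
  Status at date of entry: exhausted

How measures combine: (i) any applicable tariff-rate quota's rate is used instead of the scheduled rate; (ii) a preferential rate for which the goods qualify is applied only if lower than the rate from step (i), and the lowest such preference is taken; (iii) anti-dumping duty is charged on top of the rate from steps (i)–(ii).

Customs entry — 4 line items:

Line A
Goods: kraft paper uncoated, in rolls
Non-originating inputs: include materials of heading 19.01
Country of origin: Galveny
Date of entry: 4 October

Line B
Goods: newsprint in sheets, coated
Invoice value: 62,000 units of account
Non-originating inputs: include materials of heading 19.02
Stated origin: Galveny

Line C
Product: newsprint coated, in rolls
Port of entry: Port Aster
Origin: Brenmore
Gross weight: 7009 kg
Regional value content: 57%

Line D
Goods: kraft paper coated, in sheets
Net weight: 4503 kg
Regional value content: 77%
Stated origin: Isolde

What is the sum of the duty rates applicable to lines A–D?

169%

Line A: kraft paper → 19.01; uncoated → 19.01.01; in rolls → 19.01.01.02. Scheduled 35%. quota on 19.01 exhausted → over-quota 44%; Galveny agreement on 19.02.02: 19.01.01.02 not covered. → 44%.
Line B: newsprint → 19.02; coated → 19.02.01; in sheets → 19.02.01.01. Scheduled 27%. Galveny agreement on 19.02.02: 19.02.01.01 not covered. → 27%.
Line C: newsprint → 19.02; coated → 19.02.01; in rolls → 19.02.01.02. Scheduled 16%. Brenmore agreement on 19.02.01: RVC ≥ 45% → 21% available; preference 21% not lower than 16% → no reduction; anti-dumping (Brenmore, 19.02.01): +38%; total 16% + 38% = 54%. → 54%.
Line D: kraft paper → 19.01; coated → 19.01.02; in sheets → 19.01.02.02. Scheduled 38%. quota on 19.01 exhausted → over-quota 44%; Isolde agreement on 19.02.02.02: 19.01.02.02 not covered. → 44%.
Sum: 44% + 27% + 54% + 44% = 169%.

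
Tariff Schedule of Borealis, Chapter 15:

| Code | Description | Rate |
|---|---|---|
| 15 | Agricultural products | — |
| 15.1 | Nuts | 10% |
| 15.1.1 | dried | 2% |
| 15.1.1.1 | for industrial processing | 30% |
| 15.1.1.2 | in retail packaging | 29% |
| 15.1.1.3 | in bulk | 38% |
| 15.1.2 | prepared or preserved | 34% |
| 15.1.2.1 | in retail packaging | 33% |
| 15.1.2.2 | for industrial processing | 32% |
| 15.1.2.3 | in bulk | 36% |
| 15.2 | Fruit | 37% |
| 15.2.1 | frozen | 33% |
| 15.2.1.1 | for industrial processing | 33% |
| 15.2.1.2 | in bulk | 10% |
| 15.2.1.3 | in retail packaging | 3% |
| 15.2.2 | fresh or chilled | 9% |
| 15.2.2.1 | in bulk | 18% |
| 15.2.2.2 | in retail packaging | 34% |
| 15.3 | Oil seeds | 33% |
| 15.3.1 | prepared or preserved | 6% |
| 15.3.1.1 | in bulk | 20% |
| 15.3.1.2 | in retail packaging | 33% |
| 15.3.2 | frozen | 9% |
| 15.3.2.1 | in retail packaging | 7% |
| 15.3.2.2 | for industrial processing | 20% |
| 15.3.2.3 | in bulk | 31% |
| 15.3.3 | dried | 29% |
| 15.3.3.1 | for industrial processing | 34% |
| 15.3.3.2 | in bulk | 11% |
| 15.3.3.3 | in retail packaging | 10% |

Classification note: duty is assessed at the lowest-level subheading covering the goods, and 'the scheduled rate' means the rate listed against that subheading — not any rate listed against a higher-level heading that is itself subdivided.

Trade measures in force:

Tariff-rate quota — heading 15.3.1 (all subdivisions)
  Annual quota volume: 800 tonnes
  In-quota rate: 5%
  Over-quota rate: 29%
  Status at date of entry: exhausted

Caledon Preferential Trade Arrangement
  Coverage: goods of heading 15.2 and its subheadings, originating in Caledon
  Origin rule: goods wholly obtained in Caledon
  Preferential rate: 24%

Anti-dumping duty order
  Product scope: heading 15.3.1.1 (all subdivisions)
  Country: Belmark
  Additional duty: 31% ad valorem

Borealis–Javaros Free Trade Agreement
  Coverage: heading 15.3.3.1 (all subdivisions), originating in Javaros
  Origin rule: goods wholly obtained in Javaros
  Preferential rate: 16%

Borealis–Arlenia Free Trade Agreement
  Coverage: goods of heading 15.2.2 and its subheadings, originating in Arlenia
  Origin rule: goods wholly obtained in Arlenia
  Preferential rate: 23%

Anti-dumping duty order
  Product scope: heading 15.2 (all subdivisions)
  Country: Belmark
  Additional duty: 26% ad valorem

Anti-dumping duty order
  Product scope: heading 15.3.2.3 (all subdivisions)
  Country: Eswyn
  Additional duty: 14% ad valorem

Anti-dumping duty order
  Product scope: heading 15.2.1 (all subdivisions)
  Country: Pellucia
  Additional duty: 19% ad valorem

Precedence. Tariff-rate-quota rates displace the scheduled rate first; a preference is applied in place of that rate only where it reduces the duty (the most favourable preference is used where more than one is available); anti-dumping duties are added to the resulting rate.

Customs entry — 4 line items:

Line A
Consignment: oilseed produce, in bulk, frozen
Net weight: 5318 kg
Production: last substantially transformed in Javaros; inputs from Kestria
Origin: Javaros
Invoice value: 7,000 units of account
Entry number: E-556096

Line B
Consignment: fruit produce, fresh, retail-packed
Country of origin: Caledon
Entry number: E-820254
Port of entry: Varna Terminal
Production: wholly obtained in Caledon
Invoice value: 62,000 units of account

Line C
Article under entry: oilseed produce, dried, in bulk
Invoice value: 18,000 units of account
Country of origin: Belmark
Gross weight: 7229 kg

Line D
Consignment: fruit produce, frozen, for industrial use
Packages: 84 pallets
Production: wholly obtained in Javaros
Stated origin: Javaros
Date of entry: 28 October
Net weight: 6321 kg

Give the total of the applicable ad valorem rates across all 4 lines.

Line A: oilseed → 15.3; frozen → 15.3.2; in bulk → 15.3.2.3. Scheduled 31%. Javaros agreement on 15.3.3.1: 15.3.2.3 not covered. → 31%.
Line B: fruit → 15.2; fresh → 15.2.2; retail-packed → 15.2.2.2. Scheduled 34%. Caledon agreement on 15.2: wholly obtained → 24% available; preferential 24%. → 24%.
Line C: oilseed → 15.3; dried → 15.3.3; in bulk → 15.3.3.2. Scheduled 11%. No special measure applies. → 11%.
Line D: fruit → 15.2; frozen → 15.2.1; for industrial use → 15.2.1.1. Scheduled 33%. Javaros agreement on 15.3.3.1: 15.2.1.1 not covered. → 33%.
Sum: 31% + 24% + 11% + 33% = 99%.

99%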